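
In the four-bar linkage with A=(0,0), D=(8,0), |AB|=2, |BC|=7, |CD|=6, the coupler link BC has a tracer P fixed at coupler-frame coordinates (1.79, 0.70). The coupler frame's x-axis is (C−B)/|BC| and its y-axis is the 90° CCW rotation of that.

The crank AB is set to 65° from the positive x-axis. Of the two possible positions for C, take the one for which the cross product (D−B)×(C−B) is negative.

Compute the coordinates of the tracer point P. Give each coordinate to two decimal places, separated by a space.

2.27 0.52

A=(0,0), D=(8.00,0)
B = A + 2.00·(cos65°, sin65°) = (0.8452, 1.8126)
|BD| = 7.3808
circle(B,7.00) ∩ circle(D,6.00): a=4.5711, h=5.3015
  candidates: C₊=(6.5783,5.8291) cross=39.129; C₋=(3.9744,-4.4491) cross=-39.129
  mode - wants cross < 0 → take C=(3.9744,-4.4491) (cross=-39.129)
ex = (C−B)/|BC| = (0.4470,-0.8945); ey = (0.8945,0.4470)
P = B + 1.79·ex + 0.70·ey = (2.2716,0.5243)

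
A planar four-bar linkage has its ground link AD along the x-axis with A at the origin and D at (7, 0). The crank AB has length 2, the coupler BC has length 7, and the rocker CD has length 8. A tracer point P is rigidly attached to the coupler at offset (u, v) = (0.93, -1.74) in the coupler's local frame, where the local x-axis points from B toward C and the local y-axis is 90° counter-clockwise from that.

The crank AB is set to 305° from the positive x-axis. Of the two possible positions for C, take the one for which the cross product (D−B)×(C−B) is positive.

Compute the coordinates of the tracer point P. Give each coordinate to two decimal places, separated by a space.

A=(0,0), D=(7.00,0)
B = A + 2.00·(cos305°, sin305°) = (1.1472, -1.6383)
|BD| = 6.0778
circle(B,7.00) ∩ circle(D,8.00): a=1.8049, h=6.7633
  candidates: C₊=(1.0622,5.3612) cross=41.106; C₋=(4.7083,-7.6647) cross=-41.106
  mode + wants cross > 0 → take C=(1.0622,5.3612) (cross=41.106)
ex = (C−B)/|BC| = (-0.0121,0.9999); ey = (-0.9999,-0.0121)
P = B + 0.93·ex + -1.74·ey = (2.8757,-0.6872)

2.88 -0.69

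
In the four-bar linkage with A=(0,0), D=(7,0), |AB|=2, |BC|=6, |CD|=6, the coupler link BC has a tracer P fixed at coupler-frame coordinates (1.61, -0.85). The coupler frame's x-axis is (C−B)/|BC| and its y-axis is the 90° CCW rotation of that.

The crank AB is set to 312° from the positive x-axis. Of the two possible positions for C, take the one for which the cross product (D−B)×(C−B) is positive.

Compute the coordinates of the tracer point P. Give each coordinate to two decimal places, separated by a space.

2.56 -0.14

A=(0,0), D=(7.00,0)
B = A + 2.00·(cos312°, sin312°) = (1.3383, -1.4863)
|BD| = 5.8536
circle(B,6.00) ∩ circle(D,6.00): a=2.9268, h=5.2377
  candidates: C₊=(2.8392,4.3229) cross=30.660; C₋=(5.4991,-5.8092) cross=-30.660
  mode + wants cross > 0 → take C=(2.8392,4.3229) (cross=30.660)
ex = (C−B)/|BC| = (0.2502,0.9682); ey = (-0.9682,0.2502)
P = B + 1.61·ex + -0.85·ey = (2.5640,-0.1401)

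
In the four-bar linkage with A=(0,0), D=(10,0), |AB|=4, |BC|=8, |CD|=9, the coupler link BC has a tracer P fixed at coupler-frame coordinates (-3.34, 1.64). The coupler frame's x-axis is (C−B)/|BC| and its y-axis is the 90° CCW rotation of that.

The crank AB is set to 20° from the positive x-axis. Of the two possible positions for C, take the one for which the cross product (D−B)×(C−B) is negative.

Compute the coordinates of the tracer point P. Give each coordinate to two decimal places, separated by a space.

A=(0,0), D=(10.00,0)
B = A + 4.00·(cos20°, sin20°) = (3.7588, 1.3681)
|BD| = 6.3894
circle(B,8.00) ∩ circle(D,9.00): a=1.8644, h=7.7797
  candidates: C₊=(7.2457,8.5682) cross=49.708; C₋=(3.9141,-6.6304) cross=-49.708
  mode - wants cross < 0 → take C=(3.9141,-6.6304) (cross=-49.708)
ex = (C−B)/|BC| = (0.0194,-0.9998); ey = (0.9998,0.0194)
P = B + -3.34·ex + 1.64·ey = (5.3336,4.7393)

5.33 4.74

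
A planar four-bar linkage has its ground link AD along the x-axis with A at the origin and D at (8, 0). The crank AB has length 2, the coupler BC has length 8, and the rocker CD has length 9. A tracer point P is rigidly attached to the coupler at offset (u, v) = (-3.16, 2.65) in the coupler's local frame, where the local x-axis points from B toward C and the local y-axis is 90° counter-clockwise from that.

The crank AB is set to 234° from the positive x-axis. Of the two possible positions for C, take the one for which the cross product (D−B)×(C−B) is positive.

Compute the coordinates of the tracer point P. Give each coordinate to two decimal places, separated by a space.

A=(0,0), D=(8.00,0)
B = A + 2.00·(cos234°, sin234°) = (-1.1756, -1.6180)
|BD| = 9.3171
circle(B,8.00) ∩ circle(D,9.00): a=3.7463, h=7.0686
  candidates: C₊=(1.2862,5.9938) cross=65.859; C₋=(3.7413,-7.9287) cross=-65.859
  mode + wants cross > 0 → take C=(1.2862,5.9938) (cross=65.859)
ex = (C−B)/|BC| = (0.3077,0.9515); ey = (-0.9515,0.3077)
P = B + -3.16·ex + 2.65·ey = (-4.6694,-3.8092)

-4.67 -3.81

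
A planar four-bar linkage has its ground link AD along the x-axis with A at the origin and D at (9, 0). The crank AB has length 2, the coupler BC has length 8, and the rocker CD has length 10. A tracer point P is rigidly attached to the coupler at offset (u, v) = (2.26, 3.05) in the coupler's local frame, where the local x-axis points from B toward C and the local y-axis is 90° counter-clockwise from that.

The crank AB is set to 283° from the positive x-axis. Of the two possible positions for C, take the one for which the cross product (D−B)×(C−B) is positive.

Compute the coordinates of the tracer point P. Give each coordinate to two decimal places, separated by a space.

-2.43 0.52

A=(0,0), D=(9.00,0)
B = A + 2.00·(cos283°, sin283°) = (0.4499, -1.9487)
|BD| = 8.7694
circle(B,8.00) ∩ circle(D,10.00): a=2.3321, h=7.6525
  candidates: C₊=(1.0231,6.0307) cross=67.108; C₋=(4.4242,-8.8917) cross=-67.108
  mode + wants cross > 0 → take C=(1.0231,6.0307) (cross=67.108)
ex = (C−B)/|BC| = (0.0717,0.9974); ey = (-0.9974,0.0717)
P = B + 2.26·ex + 3.05·ey = (-2.4303,0.5240)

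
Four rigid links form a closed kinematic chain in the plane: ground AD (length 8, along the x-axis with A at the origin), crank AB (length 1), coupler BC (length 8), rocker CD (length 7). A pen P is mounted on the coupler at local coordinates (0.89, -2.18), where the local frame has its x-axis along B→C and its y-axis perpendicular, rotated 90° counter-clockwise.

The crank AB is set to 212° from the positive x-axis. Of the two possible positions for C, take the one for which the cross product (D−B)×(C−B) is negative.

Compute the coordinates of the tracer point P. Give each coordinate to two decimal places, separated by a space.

-1.77 -2.70

A=(0,0), D=(8.00,0)
B = A + 1.00·(cos212°, sin212°) = (-0.8480, -0.5299)
|BD| = 8.8639
circle(B,8.00) ∩ circle(D,7.00): a=5.2781, h=6.0118
  candidates: C₊=(4.0612,5.7867) cross=53.288; C₋=(4.7800,-6.2154) cross=-53.288
  mode - wants cross < 0 → take C=(4.7800,-6.2154) (cross=-53.288)
ex = (C−B)/|BC| = (0.7035,-0.7107); ey = (0.7107,0.7035)
P = B + 0.89·ex + -2.18·ey = (-1.7712,-2.6961)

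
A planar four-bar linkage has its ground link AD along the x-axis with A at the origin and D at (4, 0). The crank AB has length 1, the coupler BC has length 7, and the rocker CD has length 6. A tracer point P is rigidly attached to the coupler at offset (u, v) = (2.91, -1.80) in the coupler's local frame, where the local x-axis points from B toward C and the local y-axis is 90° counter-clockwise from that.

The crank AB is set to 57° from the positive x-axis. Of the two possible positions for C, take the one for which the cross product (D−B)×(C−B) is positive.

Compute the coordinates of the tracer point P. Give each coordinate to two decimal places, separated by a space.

3.87 1.64

A=(0,0), D=(4.00,0)
B = A + 1.00·(cos57°, sin57°) = (0.5446, 0.8387)
|BD| = 3.5557
circle(B,7.00) ∩ circle(D,6.00): a=3.6059, h=5.9998
  candidates: C₊=(5.4640,5.8187) cross=21.333; C₋=(2.6336,-5.8424) cross=-21.333
  mode + wants cross > 0 → take C=(5.4640,5.8187) (cross=21.333)
ex = (C−B)/|BC| = (0.7028,0.7114); ey = (-0.7114,0.7028)
P = B + 2.91·ex + -1.80·ey = (3.8702,1.6440)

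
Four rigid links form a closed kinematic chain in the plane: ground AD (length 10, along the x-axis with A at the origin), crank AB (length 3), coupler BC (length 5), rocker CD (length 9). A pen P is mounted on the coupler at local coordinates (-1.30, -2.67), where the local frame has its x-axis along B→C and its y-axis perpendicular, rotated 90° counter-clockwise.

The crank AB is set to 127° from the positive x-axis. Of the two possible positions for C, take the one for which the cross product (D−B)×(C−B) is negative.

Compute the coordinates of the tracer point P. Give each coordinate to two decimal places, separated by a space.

A=(0,0), D=(10.00,0)
B = A + 3.00·(cos127°, sin127°) = (-1.8054, 2.3959)
|BD| = 12.0461
circle(B,5.00) ∩ circle(D,9.00): a=3.6987, h=3.3645
  candidates: C₊=(2.4885,4.9576) cross=40.529; C₋=(1.1501,-1.6370) cross=-40.529
  mode - wants cross < 0 → take C=(1.1501,-1.6370) (cross=-40.529)
ex = (C−B)/|BC| = (0.5911,-0.8066); ey = (0.8066,0.5911)
P = B + -1.30·ex + -2.67·ey = (-4.7275,1.8662)

-4.73 1.87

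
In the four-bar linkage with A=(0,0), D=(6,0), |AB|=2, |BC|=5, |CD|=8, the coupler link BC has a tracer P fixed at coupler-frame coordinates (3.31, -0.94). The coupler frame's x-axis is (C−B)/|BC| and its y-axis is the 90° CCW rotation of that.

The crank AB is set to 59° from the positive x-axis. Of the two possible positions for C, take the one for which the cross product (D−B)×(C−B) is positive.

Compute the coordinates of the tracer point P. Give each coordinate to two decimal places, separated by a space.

2.34 4.90

A=(0,0), D=(6.00,0)
B = A + 2.00·(cos59°, sin59°) = (1.0301, 1.7143)
|BD| = 5.2573
circle(B,5.00) ∩ circle(D,8.00): a=-1.0805, h=4.8819
  candidates: C₊=(1.6006,6.6817) cross=25.665; C₋=(-1.5833,-2.5483) cross=-25.665
  mode + wants cross > 0 → take C=(1.6006,6.6817) (cross=25.665)
ex = (C−B)/|BC| = (0.1141,0.9935); ey = (-0.9935,0.1141)
P = B + 3.31·ex + -0.94·ey = (2.3416,4.8955)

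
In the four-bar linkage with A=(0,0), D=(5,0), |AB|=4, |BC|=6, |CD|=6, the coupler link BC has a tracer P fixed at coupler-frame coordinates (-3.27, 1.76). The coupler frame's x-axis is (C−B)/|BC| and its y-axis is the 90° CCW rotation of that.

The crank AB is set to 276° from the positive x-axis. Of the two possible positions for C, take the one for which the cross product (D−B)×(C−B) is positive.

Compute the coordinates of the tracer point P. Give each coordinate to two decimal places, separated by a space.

A=(0,0), D=(5.00,0)
B = A + 4.00·(cos276°, sin276°) = (0.4181, -3.9781)
|BD| = 6.0679
circle(B,6.00) ∩ circle(D,6.00): a=3.0339, h=5.1764
  candidates: C₊=(-0.6846,1.9197) cross=31.410; C₋=(6.1027,-5.8978) cross=-31.410
  mode + wants cross > 0 → take C=(-0.6846,1.9197) (cross=31.410)
ex = (C−B)/|BC| = (-0.1838,0.9830); ey = (-0.9830,-0.1838)
P = B + -3.27·ex + 1.76·ey = (-0.7109,-7.5159)

-0.71 -7.52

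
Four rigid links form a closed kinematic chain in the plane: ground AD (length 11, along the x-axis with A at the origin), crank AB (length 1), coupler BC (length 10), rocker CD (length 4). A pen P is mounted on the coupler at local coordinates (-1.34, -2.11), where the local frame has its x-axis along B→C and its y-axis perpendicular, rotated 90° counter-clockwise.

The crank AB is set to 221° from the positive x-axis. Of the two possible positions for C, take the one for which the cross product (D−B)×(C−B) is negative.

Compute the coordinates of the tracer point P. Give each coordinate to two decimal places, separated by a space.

-2.62 -2.32

A=(0,0), D=(11.00,0)
B = A + 1.00·(cos221°, sin221°) = (-0.7547, -0.6561)
|BD| = 11.7730
circle(B,10.00) ∩ circle(D,4.00): a=9.4540, h=3.2592
  candidates: C₊=(8.5030,3.1249) cross=38.370; C₋=(8.8662,-3.3833) cross=-38.370
  mode - wants cross < 0 → take C=(8.8662,-3.3833) (cross=-38.370)
ex = (C−B)/|BC| = (0.9621,-0.2727); ey = (0.2727,0.9621)
P = B + -1.34·ex + -2.11·ey = (-2.6194,-2.3206)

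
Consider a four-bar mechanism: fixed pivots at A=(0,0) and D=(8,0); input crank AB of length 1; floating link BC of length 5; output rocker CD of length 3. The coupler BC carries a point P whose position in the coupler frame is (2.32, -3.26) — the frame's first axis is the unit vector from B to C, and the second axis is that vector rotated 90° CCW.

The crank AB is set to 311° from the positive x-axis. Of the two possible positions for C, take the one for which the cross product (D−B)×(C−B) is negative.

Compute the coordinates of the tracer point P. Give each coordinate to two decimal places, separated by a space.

A=(0,0), D=(8.00,0)
B = A + 1.00·(cos311°, sin311°) = (0.6561, -0.7547)
|BD| = 7.3826
circle(B,5.00) ∩ circle(D,3.00): a=4.7749, h=1.4832
  candidates: C₊=(5.2544,1.2089) cross=10.950; C₋=(5.5576,-1.7420) cross=-10.950
  mode - wants cross < 0 → take C=(5.5576,-1.7420) (cross=-10.950)
ex = (C−B)/|BC| = (0.9803,-0.1975); ey = (0.1975,0.9803)
P = B + 2.32·ex + -3.26·ey = (2.2866,-4.4086)

2.29 -4.41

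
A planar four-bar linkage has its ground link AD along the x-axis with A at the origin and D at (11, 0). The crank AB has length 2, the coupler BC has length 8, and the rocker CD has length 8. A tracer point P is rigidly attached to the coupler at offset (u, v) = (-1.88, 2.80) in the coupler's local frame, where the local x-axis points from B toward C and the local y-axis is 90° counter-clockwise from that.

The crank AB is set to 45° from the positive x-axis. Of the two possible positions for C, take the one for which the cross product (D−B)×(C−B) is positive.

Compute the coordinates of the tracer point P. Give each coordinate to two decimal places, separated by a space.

-1.89 2.10

A=(0,0), D=(11.00,0)
B = A + 2.00·(cos45°, sin45°) = (1.4142, 1.4142)
|BD| = 9.6895
circle(B,8.00) ∩ circle(D,8.00): a=4.8448, h=6.3662
  candidates: C₊=(7.1363,7.0051) cross=61.685; C₋=(5.2779,-5.5909) cross=-61.685
  mode + wants cross > 0 → take C=(7.1363,7.0051) (cross=61.685)
ex = (C−B)/|BC| = (0.7153,0.6989); ey = (-0.6989,0.7153)
P = B + -1.88·ex + 2.80·ey = (-1.8873,2.1031)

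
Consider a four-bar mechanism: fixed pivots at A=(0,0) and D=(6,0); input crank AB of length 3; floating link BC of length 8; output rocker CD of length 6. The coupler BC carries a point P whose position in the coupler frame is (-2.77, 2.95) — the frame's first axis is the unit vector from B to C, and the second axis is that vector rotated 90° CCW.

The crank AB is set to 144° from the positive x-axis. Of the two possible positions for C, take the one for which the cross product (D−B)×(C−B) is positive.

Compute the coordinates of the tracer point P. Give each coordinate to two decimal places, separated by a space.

-6.31 2.91

A=(0,0), D=(6.00,0)
B = A + 3.00·(cos144°, sin144°) = (-2.4271, 1.7634)
|BD| = 8.6096
circle(B,8.00) ∩ circle(D,6.00): a=5.9309, h=5.3689
  candidates: C₊=(4.4777,5.8037) cross=46.224; C₋=(2.2785,-4.7064) cross=-46.224
  mode + wants cross > 0 → take C=(4.4777,5.8037) (cross=46.224)
ex = (C−B)/|BC| = (0.8631,0.5050); ey = (-0.5050,0.8631)
P = B + -2.77·ex + 2.95·ey = (-6.3077,2.9105)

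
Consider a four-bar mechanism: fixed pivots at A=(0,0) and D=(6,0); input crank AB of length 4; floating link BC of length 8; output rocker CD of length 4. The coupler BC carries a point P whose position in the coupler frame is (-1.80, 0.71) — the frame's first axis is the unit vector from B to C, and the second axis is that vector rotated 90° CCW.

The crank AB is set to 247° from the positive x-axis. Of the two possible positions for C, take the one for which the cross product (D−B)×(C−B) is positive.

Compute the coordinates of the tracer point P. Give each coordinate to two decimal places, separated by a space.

-3.19 -4.72

A=(0,0), D=(6.00,0)
B = A + 4.00·(cos247°, sin247°) = (-1.5629, -3.6820)
|BD| = 8.4116
circle(B,8.00) ∩ circle(D,4.00): a=7.0590, h=3.7644
  candidates: C₊=(3.1361,2.7925) cross=31.664; C₋=(6.4316,-3.9766) cross=-31.664
  mode + wants cross > 0 → take C=(3.1361,2.7925) (cross=31.664)
ex = (C−B)/|BC| = (0.5874,0.8093); ey = (-0.8093,0.5874)
P = B + -1.80·ex + 0.71·ey = (-3.1948,-4.7217)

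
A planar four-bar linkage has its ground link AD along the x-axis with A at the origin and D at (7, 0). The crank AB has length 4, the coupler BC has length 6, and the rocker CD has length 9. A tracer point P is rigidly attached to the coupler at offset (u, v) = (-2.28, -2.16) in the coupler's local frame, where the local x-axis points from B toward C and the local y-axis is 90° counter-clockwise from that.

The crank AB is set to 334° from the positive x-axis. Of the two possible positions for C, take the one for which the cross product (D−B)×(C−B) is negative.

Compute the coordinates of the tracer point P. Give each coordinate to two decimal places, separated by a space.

2.05 0.98

A=(0,0), D=(7.00,0)
B = A + 4.00·(cos334°, sin334°) = (3.5952, -1.7535)
|BD| = 3.8298
circle(B,6.00) ∩ circle(D,9.00): a=-3.9600, h=4.5076
  candidates: C₊=(-1.9892,0.4408) cross=17.263; C₋=(2.1384,-7.5739) cross=-17.263
  mode - wants cross < 0 → take C=(2.1384,-7.5739) (cross=-17.263)
ex = (C−B)/|BC| = (-0.2428,-0.9701); ey = (0.9701,-0.2428)
P = B + -2.28·ex + -2.16·ey = (2.0534,0.9827)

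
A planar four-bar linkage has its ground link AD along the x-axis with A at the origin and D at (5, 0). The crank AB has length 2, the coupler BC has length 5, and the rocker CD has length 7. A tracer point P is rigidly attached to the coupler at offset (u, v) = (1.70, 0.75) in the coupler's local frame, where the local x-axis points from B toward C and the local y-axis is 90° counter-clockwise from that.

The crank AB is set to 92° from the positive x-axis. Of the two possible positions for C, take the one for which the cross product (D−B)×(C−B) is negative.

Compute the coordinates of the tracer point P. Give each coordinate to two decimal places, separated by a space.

A=(0,0), D=(5.00,0)
B = A + 2.00·(cos92°, sin92°) = (-0.0698, 1.9988)
|BD| = 5.4496
circle(B,5.00) ∩ circle(D,7.00): a=0.5228, h=4.9726
  candidates: C₊=(2.2404,6.4331) cross=27.099; C₋=(-1.4073,-2.8190) cross=-27.099
  mode - wants cross < 0 → take C=(-1.4073,-2.8190) (cross=-27.099)
ex = (C−B)/|BC| = (-0.2675,-0.9636); ey = (0.9636,-0.2675)
P = B + 1.70·ex + 0.75·ey = (0.1981,0.1601)

0.20 0.16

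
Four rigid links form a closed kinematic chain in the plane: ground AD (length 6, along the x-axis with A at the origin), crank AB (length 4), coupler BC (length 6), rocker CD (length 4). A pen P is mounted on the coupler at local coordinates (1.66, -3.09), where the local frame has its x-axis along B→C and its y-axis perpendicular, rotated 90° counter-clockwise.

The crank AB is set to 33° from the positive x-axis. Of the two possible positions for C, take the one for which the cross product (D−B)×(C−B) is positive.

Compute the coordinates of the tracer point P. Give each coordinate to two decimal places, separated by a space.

A=(0,0), D=(6.00,0)
B = A + 4.00·(cos33°, sin33°) = (3.3547, 2.1786)
|BD| = 3.4269
circle(B,6.00) ∩ circle(D,4.00): a=4.6315, h=3.8143
  candidates: C₊=(9.3547,2.1786) cross=13.071; C₋=(4.5050,-3.7101) cross=-13.071
  mode + wants cross > 0 → take C=(9.3547,2.1786) (cross=13.071)
ex = (C−B)/|BC| = (1.0000,0.0000); ey = (-0.0000,1.0000)
P = B + 1.66·ex + -3.09·ey = (5.0147,-0.9114)

5.01 -0.91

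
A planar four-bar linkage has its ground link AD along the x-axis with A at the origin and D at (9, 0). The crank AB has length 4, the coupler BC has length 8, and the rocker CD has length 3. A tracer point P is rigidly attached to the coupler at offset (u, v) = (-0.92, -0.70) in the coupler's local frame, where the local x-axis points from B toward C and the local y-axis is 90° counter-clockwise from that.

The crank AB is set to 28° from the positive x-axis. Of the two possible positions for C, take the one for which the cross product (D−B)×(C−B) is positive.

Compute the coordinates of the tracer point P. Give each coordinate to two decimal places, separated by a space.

A=(0,0), D=(9.00,0)
B = A + 4.00·(cos28°, sin28°) = (3.5318, 1.8779)
|BD| = 5.7817
circle(B,8.00) ∩ circle(D,3.00): a=7.6472, h=2.3494
  candidates: C₊=(11.5275,1.6161) cross=13.583; C₋=(10.0013,-2.8280) cross=-13.583
  mode + wants cross > 0 → take C=(11.5275,1.6161) (cross=13.583)
ex = (C−B)/|BC| = (0.9995,-0.0327); ey = (0.0327,0.9995)
P = B + -0.92·ex + -0.70·ey = (2.5894,1.2084)

2.59 1.21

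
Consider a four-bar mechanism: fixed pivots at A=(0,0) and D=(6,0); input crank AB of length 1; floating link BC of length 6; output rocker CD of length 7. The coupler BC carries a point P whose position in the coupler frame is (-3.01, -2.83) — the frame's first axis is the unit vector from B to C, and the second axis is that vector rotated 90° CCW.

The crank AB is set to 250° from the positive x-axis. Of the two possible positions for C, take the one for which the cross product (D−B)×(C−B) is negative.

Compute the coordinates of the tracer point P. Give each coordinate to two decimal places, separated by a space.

-4.29 0.26

A=(0,0), D=(6.00,0)
B = A + 1.00·(cos250°, sin250°) = (-0.3420, -0.9397)
|BD| = 6.4113
circle(B,6.00) ∩ circle(D,7.00): a=2.1918, h=5.5853
  candidates: C₊=(1.0075,4.9066) cross=35.809; C₋=(2.6447,-6.1435) cross=-35.809
  mode - wants cross < 0 → take C=(2.6447,-6.1435) (cross=-35.809)
ex = (C−B)/|BC| = (0.4978,-0.8673); ey = (0.8673,0.4978)
P = B + -3.01·ex + -2.83·ey = (-4.2948,0.2621)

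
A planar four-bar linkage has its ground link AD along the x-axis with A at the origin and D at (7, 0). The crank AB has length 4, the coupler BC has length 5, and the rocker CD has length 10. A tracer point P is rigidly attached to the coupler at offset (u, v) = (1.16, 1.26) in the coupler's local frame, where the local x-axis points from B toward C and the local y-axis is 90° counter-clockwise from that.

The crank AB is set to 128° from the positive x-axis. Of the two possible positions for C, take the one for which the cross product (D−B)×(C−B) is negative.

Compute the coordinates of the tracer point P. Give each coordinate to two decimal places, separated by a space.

A=(0,0), D=(7.00,0)
B = A + 4.00·(cos128°, sin128°) = (-2.4626, 3.1520)
|BD| = 9.9738
circle(B,5.00) ∩ circle(D,10.00): a=1.2271, h=4.8471
  candidates: C₊=(0.2334,7.3629) cross=48.344; C₋=(-2.8303,-1.8344) cross=-48.344
  mode - wants cross < 0 → take C=(-2.8303,-1.8344) (cross=-48.344)
ex = (C−B)/|BC| = (-0.0735,-0.9973); ey = (0.9973,-0.0735)
P = B + 1.16·ex + 1.26·ey = (-1.2914,1.9025)

-1.29 1.90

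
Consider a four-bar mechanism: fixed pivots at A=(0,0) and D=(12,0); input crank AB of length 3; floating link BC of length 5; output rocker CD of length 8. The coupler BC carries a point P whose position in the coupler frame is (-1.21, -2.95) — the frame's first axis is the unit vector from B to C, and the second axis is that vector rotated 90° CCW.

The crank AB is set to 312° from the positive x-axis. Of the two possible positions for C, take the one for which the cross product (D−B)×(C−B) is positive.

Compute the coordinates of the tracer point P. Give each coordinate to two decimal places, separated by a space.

4.07 -4.66

A=(0,0), D=(12.00,0)
B = A + 3.00·(cos312°, sin312°) = (2.0074, -2.2294)
|BD| = 10.2383
circle(B,5.00) ∩ circle(D,8.00): a=3.2145, h=3.8297
  candidates: C₊=(4.3108,2.2084) cross=39.210; C₋=(5.9787,-5.2673) cross=-39.210
  mode + wants cross > 0 → take C=(4.3108,2.2084) (cross=39.210)
ex = (C−B)/|BC| = (0.4607,0.8876); ey = (-0.8876,0.4607)
P = B + -1.21·ex + -2.95·ey = (4.0683,-4.6624)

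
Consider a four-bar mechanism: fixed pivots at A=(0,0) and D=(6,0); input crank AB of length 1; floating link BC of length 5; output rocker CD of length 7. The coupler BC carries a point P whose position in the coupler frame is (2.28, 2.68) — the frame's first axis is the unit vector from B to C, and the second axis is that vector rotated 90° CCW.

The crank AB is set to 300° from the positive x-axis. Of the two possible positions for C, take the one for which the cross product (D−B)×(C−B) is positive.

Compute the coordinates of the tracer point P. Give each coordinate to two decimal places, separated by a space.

A=(0,0), D=(6.00,0)
B = A + 1.00·(cos300°, sin300°) = (0.5000, -0.8660)
|BD| = 5.5678
circle(B,5.00) ∩ circle(D,7.00): a=0.6286, h=4.9603
  candidates: C₊=(0.3494,4.1317) cross=27.618; C₋=(1.8925,-5.6682) cross=-27.618
  mode + wants cross > 0 → take C=(0.3494,4.1317) (cross=27.618)
ex = (C−B)/|BC| = (-0.0301,0.9995); ey = (-0.9995,-0.0301)
P = B + 2.28·ex + 2.68·ey = (-2.2474,1.3322)

-2.25 1.33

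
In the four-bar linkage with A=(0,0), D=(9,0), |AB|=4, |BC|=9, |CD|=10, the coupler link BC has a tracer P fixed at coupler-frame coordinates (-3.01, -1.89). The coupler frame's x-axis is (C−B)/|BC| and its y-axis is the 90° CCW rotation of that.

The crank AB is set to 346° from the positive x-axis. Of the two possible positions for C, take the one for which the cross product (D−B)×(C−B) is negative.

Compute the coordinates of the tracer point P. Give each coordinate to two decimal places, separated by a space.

1.25 1.42

A=(0,0), D=(9.00,0)
B = A + 4.00·(cos346°, sin346°) = (3.8812, -0.9677)
|BD| = 5.2095
circle(B,9.00) ∩ circle(D,10.00): a=0.7811, h=8.9660
  candidates: C₊=(2.9832,7.9874) cross=46.708; C₋=(6.3142,-9.6326) cross=-46.708
  mode - wants cross < 0 → take C=(6.3142,-9.6326) (cross=-46.708)
ex = (C−B)/|BC| = (0.2703,-0.9628); ey = (0.9628,0.2703)
P = B + -3.01·ex + -1.89·ey = (1.2478,1.4193)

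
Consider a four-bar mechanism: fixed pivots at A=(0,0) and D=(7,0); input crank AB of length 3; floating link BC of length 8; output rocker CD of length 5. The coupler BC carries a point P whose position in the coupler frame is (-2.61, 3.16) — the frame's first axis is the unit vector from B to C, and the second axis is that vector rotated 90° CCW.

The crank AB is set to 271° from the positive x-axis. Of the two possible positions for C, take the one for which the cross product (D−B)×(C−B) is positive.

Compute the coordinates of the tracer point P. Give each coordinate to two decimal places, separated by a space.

-3.98 -3.73

A=(0,0), D=(7.00,0)
B = A + 3.00·(cos271°, sin271°) = (0.0524, -2.9995)
|BD| = 7.5675
circle(B,8.00) ∩ circle(D,5.00): a=6.3606, h=4.8521
  candidates: C₊=(3.9687,3.9763) cross=36.719; C₋=(7.8152,-4.9331) cross=-36.719
  mode + wants cross > 0 → take C=(3.9687,3.9763) (cross=36.719)
ex = (C−B)/|BC| = (0.4895,0.8720); ey = (-0.8720,0.4895)
P = B + -2.61·ex + 3.16·ey = (-3.9808,-3.7285)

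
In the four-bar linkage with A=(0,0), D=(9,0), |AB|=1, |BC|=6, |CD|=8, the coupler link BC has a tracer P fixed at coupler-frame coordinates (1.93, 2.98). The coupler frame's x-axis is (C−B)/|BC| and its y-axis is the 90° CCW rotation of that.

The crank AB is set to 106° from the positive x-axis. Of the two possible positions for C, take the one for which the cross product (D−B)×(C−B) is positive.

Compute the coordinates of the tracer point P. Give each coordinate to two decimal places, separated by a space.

-1.45 4.31

A=(0,0), D=(9.00,0)
B = A + 1.00·(cos106°, sin106°) = (-0.2756, 0.9613)
|BD| = 9.3253
circle(B,6.00) ∩ circle(D,8.00): a=3.1614, h=5.0996
  candidates: C₊=(3.3946,5.7078) cross=47.555; C₋=(2.3432,-4.4370) cross=-47.555
  mode + wants cross > 0 → take C=(3.3946,5.7078) (cross=47.555)
ex = (C−B)/|BC| = (0.6117,0.7911); ey = (-0.7911,0.6117)
P = B + 1.93·ex + 2.98·ey = (-1.4525,4.3109)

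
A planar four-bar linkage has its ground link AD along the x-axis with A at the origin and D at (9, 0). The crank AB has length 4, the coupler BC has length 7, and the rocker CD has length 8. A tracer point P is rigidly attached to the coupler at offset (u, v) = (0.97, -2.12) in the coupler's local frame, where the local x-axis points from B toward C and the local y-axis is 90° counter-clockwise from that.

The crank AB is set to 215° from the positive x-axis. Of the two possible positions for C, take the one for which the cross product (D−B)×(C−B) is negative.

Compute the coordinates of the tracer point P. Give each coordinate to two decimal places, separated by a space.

-3.32 -4.63

A=(0,0), D=(9.00,0)
B = A + 4.00·(cos215°, sin215°) = (-3.2766, -2.2943)
|BD| = 12.4892
circle(B,7.00) ∩ circle(D,8.00): a=5.6441, h=4.1406
  candidates: C₊=(1.5107,2.8127) cross=51.713; C₋=(3.0320,-5.3276) cross=-51.713
  mode - wants cross < 0 → take C=(3.0320,-5.3276) (cross=-51.713)
ex = (C−B)/|BC| = (0.9012,-0.4333); ey = (0.4333,0.9012)
P = B + 0.97·ex + -2.12·ey = (-3.3211,-4.6253)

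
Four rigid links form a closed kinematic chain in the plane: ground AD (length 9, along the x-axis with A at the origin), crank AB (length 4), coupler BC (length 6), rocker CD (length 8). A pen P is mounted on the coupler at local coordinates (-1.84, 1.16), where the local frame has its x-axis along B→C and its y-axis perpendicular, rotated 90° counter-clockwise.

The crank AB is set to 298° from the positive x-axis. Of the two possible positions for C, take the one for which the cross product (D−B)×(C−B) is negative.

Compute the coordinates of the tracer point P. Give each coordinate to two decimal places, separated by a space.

A=(0,0), D=(9.00,0)
B = A + 4.00·(cos298°, sin298°) = (1.8779, -3.5318)
|BD| = 7.9497
circle(B,6.00) ∩ circle(D,8.00): a=2.2138, h=5.5767
  candidates: C₊=(1.3837,2.4478) cross=44.333; C₋=(6.3387,-7.5444) cross=-44.333
  mode - wants cross < 0 → take C=(6.3387,-7.5444) (cross=-44.333)
ex = (C−B)/|BC| = (0.7435,-0.6688); ey = (0.6688,0.7435)
P = B + -1.84·ex + 1.16·ey = (1.2857,-1.4388)

1.29 -1.44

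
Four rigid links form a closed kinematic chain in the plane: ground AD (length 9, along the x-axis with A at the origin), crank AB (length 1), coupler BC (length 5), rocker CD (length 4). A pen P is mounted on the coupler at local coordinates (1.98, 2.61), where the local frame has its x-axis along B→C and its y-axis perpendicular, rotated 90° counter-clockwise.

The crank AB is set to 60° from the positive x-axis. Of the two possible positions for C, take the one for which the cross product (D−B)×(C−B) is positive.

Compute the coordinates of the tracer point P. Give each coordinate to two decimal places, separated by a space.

1.97 3.79

A=(0,0), D=(9.00,0)
B = A + 1.00·(cos60°, sin60°) = (0.5000, 0.8660)
|BD| = 8.5440
circle(B,5.00) ∩ circle(D,4.00): a=4.7987, h=1.4045
  candidates: C₊=(5.4163,1.7769) cross=12.000; C₋=(5.1316,-1.0176) cross=-12.000
  mode + wants cross > 0 → take C=(5.4163,1.7769) (cross=12.000)
ex = (C−B)/|BC| = (0.9833,0.1822); ey = (-0.1822,0.9833)
P = B + 1.98·ex + 2.61·ey = (1.9714,3.7931)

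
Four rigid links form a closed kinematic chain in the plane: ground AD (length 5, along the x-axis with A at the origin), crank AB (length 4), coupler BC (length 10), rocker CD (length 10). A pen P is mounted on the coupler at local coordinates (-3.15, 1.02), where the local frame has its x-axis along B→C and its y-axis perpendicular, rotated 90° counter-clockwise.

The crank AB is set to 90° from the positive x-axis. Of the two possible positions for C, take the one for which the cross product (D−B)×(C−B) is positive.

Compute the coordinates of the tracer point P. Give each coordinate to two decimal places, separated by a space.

A=(0,0), D=(5.00,0)
B = A + 4.00·(cos90°, sin90°) = (0.0000, 4.0000)
|BD| = 6.4031
circle(B,10.00) ∩ circle(D,10.00): a=3.2016, h=9.4736
  candidates: C₊=(8.4181,9.3977) cross=60.661; C₋=(-3.4181,-5.3977) cross=-60.661
  mode + wants cross > 0 → take C=(8.4181,9.3977) (cross=60.661)
ex = (C−B)/|BC| = (0.8418,0.5398); ey = (-0.5398,0.8418)
P = B + -3.15·ex + 1.02·ey = (-3.2023,3.1584)

-3.20 3.16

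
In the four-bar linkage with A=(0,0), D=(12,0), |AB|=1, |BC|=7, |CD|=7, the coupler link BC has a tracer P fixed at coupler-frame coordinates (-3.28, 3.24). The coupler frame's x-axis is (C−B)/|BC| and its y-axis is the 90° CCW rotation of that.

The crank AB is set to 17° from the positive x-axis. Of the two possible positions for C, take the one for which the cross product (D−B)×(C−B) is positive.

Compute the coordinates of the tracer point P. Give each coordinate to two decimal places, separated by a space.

A=(0,0), D=(12.00,0)
B = A + 1.00·(cos17°, sin17°) = (0.9563, 0.2924)
|BD| = 11.0476
circle(B,7.00) ∩ circle(D,7.00): a=5.5238, h=4.2997
  candidates: C₊=(6.5919,4.4444) cross=47.502; C₋=(6.3644,-4.1521) cross=-47.502
  mode + wants cross > 0 → take C=(6.5919,4.4444) (cross=47.502)
ex = (C−B)/|BC| = (0.8051,0.5932); ey = (-0.5932,0.8051)
P = B + -3.28·ex + 3.24·ey = (-3.6062,0.9553)

-3.61 0.96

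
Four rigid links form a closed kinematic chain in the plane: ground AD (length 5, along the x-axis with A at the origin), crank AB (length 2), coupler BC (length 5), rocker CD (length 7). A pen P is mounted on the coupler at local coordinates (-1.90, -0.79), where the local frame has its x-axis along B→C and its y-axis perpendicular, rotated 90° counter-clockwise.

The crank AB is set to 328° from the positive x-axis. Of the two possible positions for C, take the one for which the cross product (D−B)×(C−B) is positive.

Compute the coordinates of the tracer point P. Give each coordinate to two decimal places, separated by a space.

3.49 -2.07

A=(0,0), D=(5.00,0)
B = A + 2.00·(cos328°, sin328°) = (1.6961, -1.0598)
|BD| = 3.4697
circle(B,5.00) ∩ circle(D,7.00): a=-1.7236, h=4.6935
  candidates: C₊=(-1.3788,2.8829) cross=16.285; C₋=(1.4885,-6.0555) cross=-16.285
  mode + wants cross > 0 → take C=(-1.3788,2.8829) (cross=16.285)
ex = (C−B)/|BC| = (-0.6150,0.7885); ey = (-0.7885,-0.6150)
P = B + -1.90·ex + -0.79·ey = (3.4875,-2.0722)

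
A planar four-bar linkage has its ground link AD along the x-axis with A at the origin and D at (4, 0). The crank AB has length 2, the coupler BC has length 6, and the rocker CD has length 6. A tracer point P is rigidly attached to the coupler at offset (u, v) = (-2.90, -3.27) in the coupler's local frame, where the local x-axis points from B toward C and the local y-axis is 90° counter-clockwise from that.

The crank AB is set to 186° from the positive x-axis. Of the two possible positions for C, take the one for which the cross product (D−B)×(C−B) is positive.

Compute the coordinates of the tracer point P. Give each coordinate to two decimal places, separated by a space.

A=(0,0), D=(4.00,0)
B = A + 2.00·(cos186°, sin186°) = (-1.9890, -0.2091)
|BD| = 5.9927
circle(B,6.00) ∩ circle(D,6.00): a=2.9963, h=5.1983
  candidates: C₊=(0.8241,5.0906) cross=31.152; C₋=(1.1868,-5.2996) cross=-31.152
  mode + wants cross > 0 → take C=(0.8241,5.0906) (cross=31.152)
ex = (C−B)/|BC| = (0.4689,0.8833); ey = (-0.8833,0.4689)
P = B + -2.90·ex + -3.27·ey = (-0.4605,-4.3037)

-0.46 -4.30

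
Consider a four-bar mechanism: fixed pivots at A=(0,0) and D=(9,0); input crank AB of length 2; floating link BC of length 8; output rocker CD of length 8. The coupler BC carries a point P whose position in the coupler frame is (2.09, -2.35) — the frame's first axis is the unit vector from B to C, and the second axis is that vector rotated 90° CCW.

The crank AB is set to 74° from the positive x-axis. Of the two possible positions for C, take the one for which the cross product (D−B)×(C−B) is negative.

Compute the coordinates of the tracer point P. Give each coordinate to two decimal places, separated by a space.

-0.94 -0.84

A=(0,0), D=(9.00,0)
B = A + 2.00·(cos74°, sin74°) = (0.5513, 1.9225)
|BD| = 8.6647
circle(B,8.00) ∩ circle(D,8.00): a=4.3324, h=6.7254
  candidates: C₊=(6.2679,7.5190) cross=58.273; C₋=(3.2834,-5.5965) cross=-58.273
  mode - wants cross < 0 → take C=(3.2834,-5.5965) (cross=-58.273)
ex = (C−B)/|BC| = (0.3415,-0.9399); ey = (0.9399,0.3415)
P = B + 2.09·ex + -2.35·ey = (-0.9437,-0.8444)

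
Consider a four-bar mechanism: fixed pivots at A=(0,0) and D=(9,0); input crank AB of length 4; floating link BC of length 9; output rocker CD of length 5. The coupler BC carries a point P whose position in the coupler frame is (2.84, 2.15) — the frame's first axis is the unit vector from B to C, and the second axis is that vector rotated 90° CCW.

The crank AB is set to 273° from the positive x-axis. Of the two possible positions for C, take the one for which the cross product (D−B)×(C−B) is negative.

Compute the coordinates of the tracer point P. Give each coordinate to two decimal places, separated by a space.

3.27 -2.17

A=(0,0), D=(9.00,0)
B = A + 4.00·(cos273°, sin273°) = (0.2093, -3.9945)
|BD| = 9.6557
circle(B,9.00) ∩ circle(D,5.00): a=7.7277, h=4.6133
  candidates: C₊=(5.3362,3.4025) cross=44.545; C₋=(9.1533,-4.9977) cross=-44.545
  mode - wants cross < 0 → take C=(9.1533,-4.9977) (cross=-44.545)
ex = (C−B)/|BC| = (0.9938,-0.1115); ey = (0.1115,0.9938)
P = B + 2.84·ex + 2.15·ey = (3.2713,-2.1745)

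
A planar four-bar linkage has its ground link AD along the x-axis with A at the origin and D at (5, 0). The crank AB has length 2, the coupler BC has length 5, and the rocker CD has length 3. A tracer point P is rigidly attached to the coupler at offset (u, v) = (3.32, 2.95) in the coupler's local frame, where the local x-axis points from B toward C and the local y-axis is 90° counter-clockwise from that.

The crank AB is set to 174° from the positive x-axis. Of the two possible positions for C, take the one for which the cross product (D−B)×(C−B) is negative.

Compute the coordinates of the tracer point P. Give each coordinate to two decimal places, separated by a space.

2.23 1.58

A=(0,0), D=(5.00,0)
B = A + 2.00·(cos174°, sin174°) = (-1.9890, 0.2091)
|BD| = 6.9922
circle(B,5.00) ∩ circle(D,3.00): a=4.6402, h=1.8623
  candidates: C₊=(2.7048,1.9318) cross=13.022; C₋=(2.5934,-1.7912) cross=-13.022
  mode - wants cross < 0 → take C=(2.5934,-1.7912) (cross=-13.022)
ex = (C−B)/|BC| = (0.9165,-0.4001); ey = (0.4001,0.9165)
P = B + 3.32·ex + 2.95·ey = (2.2339,1.5845)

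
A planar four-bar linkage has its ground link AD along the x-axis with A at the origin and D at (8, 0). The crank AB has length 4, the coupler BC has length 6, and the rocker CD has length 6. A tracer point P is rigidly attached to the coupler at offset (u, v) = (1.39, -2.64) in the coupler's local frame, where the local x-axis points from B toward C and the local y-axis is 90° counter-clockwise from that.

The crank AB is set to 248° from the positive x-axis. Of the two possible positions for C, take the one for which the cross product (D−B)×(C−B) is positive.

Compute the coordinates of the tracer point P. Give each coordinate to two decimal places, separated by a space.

1.45 -4.18

A=(0,0), D=(8.00,0)
B = A + 4.00·(cos248°, sin248°) = (-1.4984, -3.7087)
|BD| = 10.1968
circle(B,6.00) ∩ circle(D,6.00): a=5.0984, h=3.1633
  candidates: C₊=(2.1003,1.0923) cross=32.255; C₋=(4.4013,-4.8010) cross=-32.255
  mode + wants cross > 0 → take C=(2.1003,1.0923) (cross=32.255)
ex = (C−B)/|BC| = (0.5998,0.8002); ey = (-0.8002,0.5998)
P = B + 1.39·ex + -2.64·ey = (1.4477,-4.1799)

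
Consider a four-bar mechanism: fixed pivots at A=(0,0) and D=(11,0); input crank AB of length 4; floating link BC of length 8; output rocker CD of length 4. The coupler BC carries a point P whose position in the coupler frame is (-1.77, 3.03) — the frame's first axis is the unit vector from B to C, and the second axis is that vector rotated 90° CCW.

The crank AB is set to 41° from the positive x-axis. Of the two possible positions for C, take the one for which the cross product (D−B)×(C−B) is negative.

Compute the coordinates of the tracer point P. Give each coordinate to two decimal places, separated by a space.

A=(0,0), D=(11.00,0)
B = A + 4.00·(cos41°, sin41°) = (3.0188, 2.6242)
|BD| = 8.4015
circle(B,8.00) ∩ circle(D,4.00): a=7.0574, h=3.7674
  candidates: C₊=(10.8999,3.9987) cross=31.652; C₋=(8.5464,-3.1591) cross=-31.652
  mode - wants cross < 0 → take C=(8.5464,-3.1591) (cross=-31.652)
ex = (C−B)/|BC| = (0.6909,-0.7229); ey = (0.7229,0.6909)
P = B + -1.77·ex + 3.03·ey = (3.9863,5.9973)

3.99 6.00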